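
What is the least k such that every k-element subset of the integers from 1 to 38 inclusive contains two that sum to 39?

Partition {1, …, 38} into 19 pairs: {1,38}, {2,37}, …, {19,20}.
Choosing 19 integers — say the integers 1 through 19 — takes one from each pair and avoids the property.
Choosing 20 forces two into the same pair by pigeonhole, and those sum to 39. So 20.

20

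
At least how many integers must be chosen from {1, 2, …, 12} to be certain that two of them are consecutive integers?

Partition {1, …, 12} into 6 pairs: {1,2}, {3,4}, …, {11,12}.
Choosing 6 integers — say the 6 even numbers 2, 4, …, 12 — takes one from each pair and avoids the property.
Choosing 7 forces two into the same pair by pigeonhole, and those are consecutive. So 7.

7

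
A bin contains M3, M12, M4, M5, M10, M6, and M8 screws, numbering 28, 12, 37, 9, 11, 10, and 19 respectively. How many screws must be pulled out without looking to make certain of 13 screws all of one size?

In the worst case we take at most 12 of each size, but all 9 M5, all 11 M10, and all 10 M6 (fewer than 12), giving 12 + 12 + 12 + 9 + 11 + 10 + 12 = 78.
One more screw then forces some size to 13, so 78 + 1 = 79.

79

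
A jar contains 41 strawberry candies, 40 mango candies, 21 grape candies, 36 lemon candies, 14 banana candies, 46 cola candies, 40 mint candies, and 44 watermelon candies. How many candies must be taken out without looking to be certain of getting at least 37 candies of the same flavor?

252

In the worst case we take at most 36 of each flavor, but all 21 grape and all 14 banana (fewer than 36), giving 36 + 36 + 21 + 36 + 14 + 36 + 36 + 36 = 251.
One more candy then forces some flavor to 37, so 251 + 1 = 252.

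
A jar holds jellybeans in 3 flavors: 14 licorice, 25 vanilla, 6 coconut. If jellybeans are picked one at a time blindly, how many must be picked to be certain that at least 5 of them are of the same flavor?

Treat the 3 flavors as pigeonholes.
The worst case takes 4 jellybeans of each flavor without reaching 5 of any: 3 × 4 = 12.
The next jellybean must bring some flavor to 5, so 12 + 1 = 13.

13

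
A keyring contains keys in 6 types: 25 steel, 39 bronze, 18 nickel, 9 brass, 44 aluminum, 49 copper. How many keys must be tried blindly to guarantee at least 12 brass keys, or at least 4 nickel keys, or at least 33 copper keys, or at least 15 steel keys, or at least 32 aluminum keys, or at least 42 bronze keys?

129

Each of the 6 types has its own threshold; avoid all of them simultaneously.
The worst case stops just short of every target: 14 steel, all 39 bronze, 3 nickel, all 9 brass, 31 aluminum, 32 copper — 14 + 39 + 3 + 9 + 31 + 32 = 128 keys.
One more key must push some type to its target, so 128 + 1 = 129.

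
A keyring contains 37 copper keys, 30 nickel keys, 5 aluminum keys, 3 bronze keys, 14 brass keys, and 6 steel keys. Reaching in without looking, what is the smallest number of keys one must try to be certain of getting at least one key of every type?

93

The hardest type to obtain is bronze: we could draw every other key first — 95 − 3 = 92 keys — without a single bronze one.
The next draw must be bronze, so 92 + 1 = 93.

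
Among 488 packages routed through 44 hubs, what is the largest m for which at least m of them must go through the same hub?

If each of the 44 hubs held at most 11, the total would be at most 44 × 11 = 484 < 488, a contradiction.
So at least one holds ⌈488/44⌉ = 12.

12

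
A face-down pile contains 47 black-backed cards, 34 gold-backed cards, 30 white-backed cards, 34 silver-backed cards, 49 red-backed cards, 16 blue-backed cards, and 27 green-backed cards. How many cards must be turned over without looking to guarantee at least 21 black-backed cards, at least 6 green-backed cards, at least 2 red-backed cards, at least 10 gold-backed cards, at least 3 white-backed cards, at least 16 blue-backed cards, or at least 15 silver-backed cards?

67

Each of the 7 back colors has its own threshold; avoid all of them simultaneously.
The worst case stops just short of every target: 20 black-backed, 9 gold-backed, 2 white-backed, 14 silver-backed, 1 red-backed, 15 blue-backed, 5 green-backed — 20 + 9 + 2 + 14 + 1 + 15 + 5 = 66 cards.
One more card must push some back color to its target, so 66 + 1 = 67.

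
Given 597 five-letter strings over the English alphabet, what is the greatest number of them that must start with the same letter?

23

There are 26 possible first letters, which serve as the pigeonholes.
If each of the 26 possible first letters held at most 22, the total would be at most 26 × 22 = 572 < 597, a contradiction.
So at least one holds ⌈597/26⌉ = 23.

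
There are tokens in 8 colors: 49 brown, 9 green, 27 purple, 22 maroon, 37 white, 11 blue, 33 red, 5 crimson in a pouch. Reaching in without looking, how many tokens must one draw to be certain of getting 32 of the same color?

Treat the 8 colors as pigeonholes.
In the worst case we take at most 31 of each color, but all 9 green, all 27 purple, all 22 maroon, all 11 blue, and all 5 crimson (fewer than 31), giving 31 + 9 + 27 + 22 + 31 + 11 + 31 + 5 = 167.
One more token then forces some color to 32, so 167 + 1 = 168.

168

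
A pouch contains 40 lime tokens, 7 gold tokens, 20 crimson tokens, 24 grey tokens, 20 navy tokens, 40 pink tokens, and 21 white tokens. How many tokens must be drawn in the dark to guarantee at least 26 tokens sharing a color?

143

In the worst case we take at most 25 of each color, but all 7 gold, all 20 crimson, all 24 grey, all 20 navy, and all 21 white (fewer than 25), giving 25 + 7 + 20 + 24 + 20 + 25 + 21 = 142.
One more token then forces some color to 26, so 142 + 1 = 143.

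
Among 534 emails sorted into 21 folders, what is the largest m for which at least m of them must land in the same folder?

The 534 emails fall into 21 folders.
If each of the 21 folders held at most 25, the total would be at most 21 × 25 = 525 < 534, a contradiction.
So at least one holds ⌈534/21⌉ = 26.

26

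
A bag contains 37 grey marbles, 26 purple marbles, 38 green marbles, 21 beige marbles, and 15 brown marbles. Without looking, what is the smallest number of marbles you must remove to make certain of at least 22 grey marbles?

The worst case draws every non-grey marble first: 26 + 38 + 21 + 15 = 100.
The next 22 draws are then forced to be grey, giving 100 + 22 = 122.

122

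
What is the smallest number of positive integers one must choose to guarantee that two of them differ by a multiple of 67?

Use the pigeonhole principle on residue classes: two integers differ by a multiple of 67 exactly when they share a remainder mod 67.
There are 67 residue classes mod 67, so 67 integers can all lie in distinct classes.
One more integer must repeat a residue, giving a difference divisible by 67. So n = 67 + 1 = 68.

68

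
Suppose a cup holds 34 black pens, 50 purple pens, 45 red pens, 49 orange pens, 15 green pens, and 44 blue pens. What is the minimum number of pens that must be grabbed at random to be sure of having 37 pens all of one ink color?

In the worst case we take at most 36 of each ink color, but all 34 black and all 15 green (fewer than 36), giving 34 + 36 + 36 + 36 + 15 + 36 = 193.
One more pen then forces some ink color to 37, so 193 + 1 = 194.

194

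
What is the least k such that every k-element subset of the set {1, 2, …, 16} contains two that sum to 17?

9

Partition {1, …, 16} into 8 pairs: {1,16}, {2,15}, …, {8,9}.
Choosing 8 integers — say the integers 1 through 8 — takes one from each pair and avoids the property.
Choosing 9 forces two into the same pair by pigeonhole, and those sum to 17. So 9.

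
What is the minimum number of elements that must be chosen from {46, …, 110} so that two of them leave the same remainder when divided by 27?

Group the integers by remainder mod 27; there are 27 residue classes, each nonempty in this range.
Choosing one from each class (27 integers) avoids any shared remainder.
One more choice must repeat a class, so two differ by a multiple of 27. Hence 27 + 1 = 28.

28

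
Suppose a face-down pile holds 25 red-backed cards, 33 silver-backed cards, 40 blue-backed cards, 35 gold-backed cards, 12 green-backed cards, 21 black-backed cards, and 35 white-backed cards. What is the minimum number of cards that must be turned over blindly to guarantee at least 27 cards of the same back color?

163

In the worst case we take at most 26 of each back color, but all 25 red-backed, all 12 green-backed, and all 21 black-backed (fewer than 26), giving 25 + 26 + 26 + 26 + 12 + 21 + 26 = 162.
One more card then forces some back color to 27, so 162 + 1 = 163.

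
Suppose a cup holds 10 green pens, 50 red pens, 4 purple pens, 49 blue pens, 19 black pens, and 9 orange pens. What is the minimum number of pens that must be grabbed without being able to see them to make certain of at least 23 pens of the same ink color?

87

In the worst case we take at most 22 of each ink color, but all 10 green, all 4 purple, all 19 black, and all 9 orange (fewer than 22), giving 10 + 22 + 4 + 22 + 19 + 9 = 86.
One more pen then forces some ink color to 23, so 86 + 1 = 87.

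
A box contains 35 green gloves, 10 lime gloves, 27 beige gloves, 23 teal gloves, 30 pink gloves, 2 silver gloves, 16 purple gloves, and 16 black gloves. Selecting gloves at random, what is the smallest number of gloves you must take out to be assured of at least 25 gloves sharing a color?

140

In the worst case we take at most 24 of each color, but all 10 lime, all 23 teal, all 2 silver, all 16 purple, and all 16 black (fewer than 24), giving 24 + 10 + 24 + 23 + 24 + 2 + 16 + 16 = 139.
One more glove then forces some color to 25, so 139 + 1 = 140.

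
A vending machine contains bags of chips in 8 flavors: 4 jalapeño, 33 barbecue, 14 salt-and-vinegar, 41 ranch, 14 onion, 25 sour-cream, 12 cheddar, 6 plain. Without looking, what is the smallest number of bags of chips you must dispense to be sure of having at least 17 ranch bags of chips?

The worst case draws every non-ranch bag of chips first: 4 + 33 + 14 + 14 + 25 + 12 + 6 = 108.
The next 17 draws are then forced to be ranch, giving 108 + 17 = 125.

125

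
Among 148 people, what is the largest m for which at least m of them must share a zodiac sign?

The 148 people fall into 12 zodiac signs.
If each of the 12 zodiac signs held at most 12, the total would be at most 12 × 12 = 144 < 148, a contradiction.
So at least one holds ⌈148/12⌉ = 13.

13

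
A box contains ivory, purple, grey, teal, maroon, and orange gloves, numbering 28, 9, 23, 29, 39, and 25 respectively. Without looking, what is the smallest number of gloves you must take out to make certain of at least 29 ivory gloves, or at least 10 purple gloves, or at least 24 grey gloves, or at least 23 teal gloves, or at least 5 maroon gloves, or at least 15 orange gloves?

The worst case stops just short of every target: 28 ivory, 9 purple, 23 grey, 22 teal, 4 maroon, 14 orange — 28 + 9 + 23 + 22 + 4 + 14 = 100 gloves.
One more glove must push some color to its target, so 100 + 1 = 101.

101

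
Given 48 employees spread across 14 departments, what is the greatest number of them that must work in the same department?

4

If each of the 14 departments held at most 3, the total would be at most 14 × 3 = 42 < 48, a contradiction.
So at least one holds ⌈48/14⌉ = 4.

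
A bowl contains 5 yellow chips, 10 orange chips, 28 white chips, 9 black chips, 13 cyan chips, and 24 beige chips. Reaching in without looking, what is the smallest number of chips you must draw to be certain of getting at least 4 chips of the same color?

19

Treat the 6 colors as pigeonholes.
The worst case takes 3 chips of each color without reaching 4 of any: 6 × 3 = 18.
The next chip must bring some color to 4, so 18 + 1 = 19.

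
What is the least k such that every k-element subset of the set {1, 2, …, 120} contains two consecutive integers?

61

Partition {1, …, 120} into 60 pairs: {1,2}, {3,4}, …, {119,120}.
Choosing 60 integers — say the 60 even numbers 2, 4, …, 120 — takes one from each pair and avoids the property.
Choosing 61 forces two into the same pair by pigeonhole, and those are consecutive. So 61.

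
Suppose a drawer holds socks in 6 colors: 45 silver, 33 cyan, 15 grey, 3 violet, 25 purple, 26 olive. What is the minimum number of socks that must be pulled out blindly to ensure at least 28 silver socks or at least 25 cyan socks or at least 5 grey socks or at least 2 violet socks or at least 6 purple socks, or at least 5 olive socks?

66

The worst case stops just short of every target: 27 silver, 24 cyan, 4 grey, 1 violet, 5 purple, 4 olive — 27 + 24 + 4 + 1 + 5 + 4 = 65 socks.
One more sock must push some color to its target, so 65 + 1 = 66.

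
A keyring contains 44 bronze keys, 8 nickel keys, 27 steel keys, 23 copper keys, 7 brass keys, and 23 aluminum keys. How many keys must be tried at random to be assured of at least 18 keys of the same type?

84

In the worst case we take at most 17 of each type, but all 8 nickel and all 7 brass (fewer than 17), giving 17 + 8 + 17 + 17 + 7 + 17 = 83.
One more key then forces some type to 18, so 83 + 1 = 84.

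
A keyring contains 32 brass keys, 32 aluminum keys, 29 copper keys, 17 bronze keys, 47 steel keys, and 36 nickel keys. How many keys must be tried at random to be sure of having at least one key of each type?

177

The hardest type to obtain is bronze: we could draw every other key first — 193 − 17 = 176 keys — without a single bronze one.
The next draw must be bronze, so 176 + 1 = 177.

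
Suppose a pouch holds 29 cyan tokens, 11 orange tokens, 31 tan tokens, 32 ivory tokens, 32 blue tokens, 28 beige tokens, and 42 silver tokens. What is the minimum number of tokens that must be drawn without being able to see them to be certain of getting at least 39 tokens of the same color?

202

Treat the 7 colors as pigeonholes.
In the worst case we take at most 38 of each color, but all 29 cyan, all 11 orange, all 31 tan, all 32 ivory, all 32 blue, and all 28 beige (fewer than 38), giving 29 + 11 + 31 + 32 + 32 + 28 + 38 = 201.
One more token then forces some color to 39, so 201 + 1 = 202.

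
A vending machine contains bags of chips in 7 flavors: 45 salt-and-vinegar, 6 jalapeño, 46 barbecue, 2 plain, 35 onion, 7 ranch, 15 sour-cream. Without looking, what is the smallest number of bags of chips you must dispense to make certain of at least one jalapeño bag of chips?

151

The worst case draws every non-jalapeño bag of chips first: 45 + 46 + 2 + 35 + 7 + 15 = 150.
The next draw is then forced to be jalapeño, giving 150 + 1 = 151.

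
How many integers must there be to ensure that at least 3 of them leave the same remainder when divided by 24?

49

There are 24 residue classes modulo 24 acting as pigeonholes.
With 24 × 2 = 48 integers we could place exactly 2 in each, with no class reaching 3.
One more forces some class to hold 3, so 48 + 1 = 49.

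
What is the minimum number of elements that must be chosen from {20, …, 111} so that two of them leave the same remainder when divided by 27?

28

Use the pigeonhole principle on residue classes: group the integers by remainder mod 27; there are 27 residue classes, each nonempty in this range.
Choosing one from each class (27 integers) avoids any shared remainder.
One more choice must repeat a class, so two differ by a multiple of 27. Hence 27 + 1 = 28.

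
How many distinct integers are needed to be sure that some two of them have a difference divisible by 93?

94

Two integers differ by a multiple of 93 exactly when they share a remainder mod 93.
There are 93 residue classes mod 93, so 93 integers can all lie in distinct classes.
One more integer must repeat a residue, giving a difference divisible by 93. So n = 93 + 1 = 94.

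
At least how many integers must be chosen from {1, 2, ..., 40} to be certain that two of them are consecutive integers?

21

Partition {1, …, 40} into 20 pairs: {1,2}, {3,4}, …, {39,40}.
Choosing 20 integers — say the 20 even numbers 2, 4, …, 40 — takes one from each pair and avoids the property.
Choosing 21 forces two into the same pair by pigeonhole, and those are consecutive. So 21.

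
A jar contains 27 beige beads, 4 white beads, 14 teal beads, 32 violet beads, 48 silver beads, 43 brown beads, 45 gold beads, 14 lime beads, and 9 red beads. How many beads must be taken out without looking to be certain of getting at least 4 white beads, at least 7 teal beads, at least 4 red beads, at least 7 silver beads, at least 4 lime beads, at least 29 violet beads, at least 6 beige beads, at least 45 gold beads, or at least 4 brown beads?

Each of the 9 colors has its own threshold; avoid all of them simultaneously.
The worst case stops just short of every target: 5 beige, 3 white, 6 teal, 28 violet, 6 silver, 3 brown, 44 gold, 3 lime, 3 red — 5 + 3 + 6 + 28 + 6 + 3 + 44 + 3 + 3 = 101 beads.
One more bead must push some color to its target, so 101 + 1 = 102.

102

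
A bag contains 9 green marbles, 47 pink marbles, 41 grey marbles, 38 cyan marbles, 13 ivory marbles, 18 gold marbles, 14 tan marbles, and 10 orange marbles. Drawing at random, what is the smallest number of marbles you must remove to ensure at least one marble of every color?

The hardest color to obtain is green: we could draw every other marble first — 190 − 9 = 181 marbles — without a single green one.
The next draw must be green, so 181 + 1 = 182.

182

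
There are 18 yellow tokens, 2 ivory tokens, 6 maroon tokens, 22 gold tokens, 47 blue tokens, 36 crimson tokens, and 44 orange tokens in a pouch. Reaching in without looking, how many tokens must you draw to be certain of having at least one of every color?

174

The hardest color to obtain is ivory: we could draw every other token first — 175 − 2 = 173 tokens — without a single ivory one.
The next draw must be ivory, so 173 + 1 = 174.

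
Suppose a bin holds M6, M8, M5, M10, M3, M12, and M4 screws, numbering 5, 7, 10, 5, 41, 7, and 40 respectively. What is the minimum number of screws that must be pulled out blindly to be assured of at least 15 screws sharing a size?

Treat the 7 sizes as pigeonholes.
In the worst case we take at most 14 of each size, but all 5 M6, all 7 M8, all 10 M5, all 5 M10, and all 7 M12 (fewer than 14), giving 5 + 7 + 10 + 5 + 14 + 7 + 14 = 62.
One more screw then forces some size to 15, so 62 + 1 = 63.

63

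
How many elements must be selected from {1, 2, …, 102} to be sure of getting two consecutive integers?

52

Partition {1, …, 102} into 51 pairs: {1,2}, {3,4}, …, {101,102}.
Choosing 51 integers — say the 51 even numbers 2, 4, …, 102 — takes one from each pair and avoids the property.
Choosing 52 forces two into the same pair by pigeonhole, and those are consecutive. So 52.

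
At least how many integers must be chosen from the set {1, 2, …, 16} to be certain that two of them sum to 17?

9

Partition {1, …, 16} into 8 pairs: {1,16}, {2,15}, …, {8,9}.
Choosing 8 integers — say the integers 1 through 8 — takes one from each pair and avoids the property.
Choosing 9 forces two into the same pair by pigeonhole, and those sum to 17. So 9.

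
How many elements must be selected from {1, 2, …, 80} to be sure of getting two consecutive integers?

Partition {1, …, 80} into 40 pairs: {1,2}, {3,4}, …, {79,80}.
Choosing 40 integers — say the 40 even numbers 2, 4, …, 80 — takes one from each pair and avoids the property.
Choosing 41 forces two into the same pair by pigeonhole, and those are consecutive. So 41.

41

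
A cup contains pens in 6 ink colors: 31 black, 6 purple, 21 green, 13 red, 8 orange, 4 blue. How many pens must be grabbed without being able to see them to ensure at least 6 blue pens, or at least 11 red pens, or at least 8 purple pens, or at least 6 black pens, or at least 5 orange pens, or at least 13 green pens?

The worst case stops just short of every target: 5 black, all 6 purple, 12 green, 10 red, 4 orange, all 4 blue — 5 + 6 + 12 + 10 + 4 + 4 = 41 pens.
One more pen must push some ink color to its target, so 41 + 1 = 42.

42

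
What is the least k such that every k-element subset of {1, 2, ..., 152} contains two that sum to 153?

77

Partition {1, …, 152} into 76 pairs: {1,152}, {2,151}, …, {76,77}.
Choosing 76 integers — say the integers 1 through 76 — takes one from each pair and avoids the property.
Choosing 77 forces two into the same pair by pigeonhole, and those sum to 153. So 77.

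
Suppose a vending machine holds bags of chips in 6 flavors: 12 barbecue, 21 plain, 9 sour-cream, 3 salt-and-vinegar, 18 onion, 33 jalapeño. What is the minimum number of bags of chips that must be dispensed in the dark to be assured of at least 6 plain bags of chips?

81

The worst case draws every non-plain bag of chips first: 12 + 9 + 3 + 18 + 33 = 75.
The next 6 draws are then forced to be plain, giving 75 + 6 = 81.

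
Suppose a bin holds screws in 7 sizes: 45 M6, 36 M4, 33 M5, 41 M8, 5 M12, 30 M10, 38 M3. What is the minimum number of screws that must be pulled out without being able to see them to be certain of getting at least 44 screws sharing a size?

Treat the 7 sizes as pigeonholes.
In the worst case we take at most 43 of each size, but all 36 M4, all 33 M5, all 41 M8, all 5 M12, all 30 M10, and all 38 M3 (fewer than 43), giving 43 + 36 + 33 + 41 + 5 + 30 + 38 = 226.
One more screw then forces some size to 44, so 226 + 1 = 227.

227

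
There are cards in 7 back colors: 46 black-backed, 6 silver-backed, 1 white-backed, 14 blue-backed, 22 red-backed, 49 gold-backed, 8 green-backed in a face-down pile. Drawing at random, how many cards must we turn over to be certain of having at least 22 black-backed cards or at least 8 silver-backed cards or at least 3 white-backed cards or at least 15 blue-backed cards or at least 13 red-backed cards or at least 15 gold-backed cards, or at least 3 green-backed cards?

71

The worst case stops just short of every target: 21 black-backed, all 6 silver-backed, all 1 white-backed, 14 blue-backed, 12 red-backed, 14 gold-backed, 2 green-backed — 21 + 6 + 1 + 14 + 12 + 14 + 2 = 70 cards.
One more card must push some back color to its target, so 70 + 1 = 71.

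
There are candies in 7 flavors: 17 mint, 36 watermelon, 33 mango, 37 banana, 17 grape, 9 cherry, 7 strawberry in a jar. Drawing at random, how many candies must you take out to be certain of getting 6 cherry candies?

153

To avoid cherry candies as long as possible, exhaust the other 6 flavors first.
The worst case draws every non-cherry candy first: 17 + 36 + 33 + 37 + 17 + 7 = 147.
The next 6 draws are then forced to be cherry, giving 147 + 6 = 153.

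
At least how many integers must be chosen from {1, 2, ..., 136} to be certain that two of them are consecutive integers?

69

Partition {1, …, 136} into 68 pairs: {1,2}, {3,4}, …, {135,136}.
Choosing 68 integers — say the 68 even numbers 2, 4, …, 136 — takes one from each pair and avoids the property.
Choosing 69 forces two into the same pair by pigeonhole, and those are consecutive. So 69.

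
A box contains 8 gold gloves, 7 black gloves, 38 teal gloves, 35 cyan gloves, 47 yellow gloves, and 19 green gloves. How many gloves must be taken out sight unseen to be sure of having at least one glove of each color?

148

The hardest color to obtain is black: we could draw every other glove first — 154 − 7 = 147 gloves — without a single black one.
The next draw must be black, so 147 + 1 = 148.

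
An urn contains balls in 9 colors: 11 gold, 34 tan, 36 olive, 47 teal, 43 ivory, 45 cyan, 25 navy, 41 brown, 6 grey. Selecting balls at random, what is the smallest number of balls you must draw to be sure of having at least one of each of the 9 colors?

The hardest color to obtain is grey: we could draw every other ball first — 288 − 6 = 282 balls — without a single grey one.
The next draw must be grey, so 282 + 1 = 283.

283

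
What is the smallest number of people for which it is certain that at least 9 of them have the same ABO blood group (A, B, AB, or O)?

There are 4 ABO blood groups acting as pigeonholes.
With 4 × 8 = 32 people we could place exactly 8 in each, with no class reaching 9.
One more forces some class to hold 9, so 32 + 1 = 33.

33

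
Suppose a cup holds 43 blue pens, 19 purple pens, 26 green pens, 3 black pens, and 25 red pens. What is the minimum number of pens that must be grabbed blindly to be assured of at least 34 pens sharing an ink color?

107

Treat the 5 ink colors as pigeonholes.
In the worst case we take at most 33 of each ink color, but all 19 purple, all 26 green, all 3 black, and all 25 red (fewer than 33), giving 33 + 19 + 26 + 3 + 25 = 106.
One more pen then forces some ink color to 34, so 106 + 1 = 107.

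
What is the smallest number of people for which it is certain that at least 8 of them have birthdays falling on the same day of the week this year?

50

There are 7 days of the week acting as pigeonholes.
With 7 × 7 = 49 people we could place exactly 7 in each, with no class reaching 8.
One more forces some class to hold 8, so 49 + 1 = 50.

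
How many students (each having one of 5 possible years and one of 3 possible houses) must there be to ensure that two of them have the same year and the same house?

16

There are 5 × 3 = 15 (year, house) combinations acting as pigeonholes.
With 15 students we could place one in each, avoiding any repeat.
One more forces some (year, house) pair to hold 2, so 15 + 1 = 16.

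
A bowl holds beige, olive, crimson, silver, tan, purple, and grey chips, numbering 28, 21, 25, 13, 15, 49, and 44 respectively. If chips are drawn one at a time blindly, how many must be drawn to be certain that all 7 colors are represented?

183

The hardest color to obtain is silver: we could draw every other chip first — 195 − 13 = 182 chips — without a single silver one.
The next draw must be silver, so 182 + 1 = 183.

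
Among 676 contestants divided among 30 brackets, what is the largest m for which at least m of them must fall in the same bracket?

The 676 contestants fall into 30 brackets.
If each of the 30 brackets held at most 22, the total would be at most 30 × 22 = 660 < 676, a contradiction.
So at least one holds ⌈676/30⌉ = 23.

23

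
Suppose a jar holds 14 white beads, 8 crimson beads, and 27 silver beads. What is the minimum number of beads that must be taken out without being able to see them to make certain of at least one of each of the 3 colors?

The hardest color to obtain is crimson: we could draw every other bead first — 49 − 8 = 41 beads — without a single crimson one.
The next draw must be crimson, so 41 + 1 = 42.

42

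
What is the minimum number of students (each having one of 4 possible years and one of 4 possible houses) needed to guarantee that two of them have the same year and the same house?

17

There are 4 × 4 = 16 (year, house) combinations acting as pigeonholes.
With 16 students we could place one in each, avoiding any repeat.
One more forces some (year, house) pair to hold 2, so 16 + 1 = 17.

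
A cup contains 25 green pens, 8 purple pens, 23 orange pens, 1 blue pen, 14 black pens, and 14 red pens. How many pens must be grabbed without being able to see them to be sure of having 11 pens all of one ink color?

In the worst case we take at most 10 of each ink color, but all 8 purple and all 1 blue (fewer than 10), giving 10 + 8 + 10 + 1 + 10 + 10 = 49.
One more pen then forces some ink color to 11, so 49 + 1 = 50.

50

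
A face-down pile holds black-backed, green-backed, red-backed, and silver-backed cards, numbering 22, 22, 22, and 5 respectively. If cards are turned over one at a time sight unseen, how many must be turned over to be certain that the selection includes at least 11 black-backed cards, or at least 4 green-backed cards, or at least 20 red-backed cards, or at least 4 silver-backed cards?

The worst case stops just short of every target: 10 black-backed, 3 green-backed, 19 red-backed, 3 silver-backed — 10 + 3 + 19 + 3 = 35 cards.
One more card must push some back color to its target, so 35 + 1 = 36.

36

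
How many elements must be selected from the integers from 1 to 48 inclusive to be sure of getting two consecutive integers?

25

Partition {1, …, 48} into 24 pairs: {1,2}, {3,4}, …, {47,48}.
Choosing 24 integers — say the 24 even numbers 2, 4, …, 48 — takes one from each pair and avoids the property.
Choosing 25 forces two into the same pair by pigeonhole, and those are consecutive. So 25.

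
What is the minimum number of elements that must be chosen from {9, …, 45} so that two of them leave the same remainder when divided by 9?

Group the integers by remainder mod 9; there are 9 residue classes, each nonempty in this range.
Choosing one from each class (9 integers) avoids any shared remainder.
One more choice must repeat a class, so two differ by a multiple of 9. Hence 9 + 1 = 10.

10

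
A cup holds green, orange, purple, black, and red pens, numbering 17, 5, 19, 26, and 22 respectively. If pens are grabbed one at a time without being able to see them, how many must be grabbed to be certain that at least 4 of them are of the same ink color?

16

The worst case takes 3 pens of each ink color without reaching 4 of any: 5 × 3 = 15.
The next pen must bring some ink color to 4, so 15 + 1 = 16.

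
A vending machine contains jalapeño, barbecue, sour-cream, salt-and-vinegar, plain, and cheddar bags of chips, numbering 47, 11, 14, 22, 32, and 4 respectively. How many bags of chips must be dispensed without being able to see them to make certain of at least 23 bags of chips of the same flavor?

Treat the 6 flavors as pigeonholes.
In the worst case we take at most 22 of each flavor, but all 11 barbecue, all 14 sour-cream, and all 4 cheddar (fewer than 22), giving 22 + 11 + 14 + 22 + 22 + 4 = 95.
One more bag of chips then forces some flavor to 23, so 95 + 1 = 96.

96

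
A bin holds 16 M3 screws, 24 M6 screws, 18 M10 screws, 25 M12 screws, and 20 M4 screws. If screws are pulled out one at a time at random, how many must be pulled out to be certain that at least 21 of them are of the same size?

95

In the worst case we take at most 20 of each size, but all 16 M3 and all 18 M10 (fewer than 20), giving 16 + 20 + 18 + 20 + 20 = 94.
One more screw then forces some size to 21, so 94 + 1 = 95.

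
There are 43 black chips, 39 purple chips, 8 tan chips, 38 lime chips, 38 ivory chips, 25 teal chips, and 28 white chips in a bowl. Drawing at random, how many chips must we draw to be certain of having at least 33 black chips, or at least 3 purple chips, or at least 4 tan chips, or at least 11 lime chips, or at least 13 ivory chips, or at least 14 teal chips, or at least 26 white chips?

98

Each of the 7 colors has its own threshold; avoid all of them simultaneously.
The worst case stops just short of every target: 32 black, 2 purple, 3 tan, 10 lime, 12 ivory, 13 teal, 25 white — 32 + 2 + 3 + 10 + 12 + 13 + 25 = 97 chips.
One more chip must push some color to its target, so 97 + 1 = 98.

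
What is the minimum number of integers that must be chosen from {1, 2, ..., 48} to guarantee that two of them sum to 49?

25

Partition {1, …, 48} into 24 pairs: {1,48}, {2,47}, …, {24,25}.
Choosing 24 integers — say the integers 1 through 24 — takes one from each pair and avoids the property.
Choosing 25 forces two into the same pair by pigeonhole, and those sum to 49. So 25.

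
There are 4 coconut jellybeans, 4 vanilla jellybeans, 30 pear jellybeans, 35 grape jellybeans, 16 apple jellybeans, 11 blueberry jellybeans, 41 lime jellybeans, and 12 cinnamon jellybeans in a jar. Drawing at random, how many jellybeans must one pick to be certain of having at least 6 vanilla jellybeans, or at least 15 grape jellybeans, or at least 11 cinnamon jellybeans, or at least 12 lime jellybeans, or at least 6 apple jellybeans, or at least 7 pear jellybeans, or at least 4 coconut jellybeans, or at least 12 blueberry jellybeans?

Each of the 8 flavors has its own threshold; avoid all of them simultaneously.
The worst case stops just short of every target: 3 coconut, all 4 vanilla, 6 pear, 14 grape, 5 apple, 11 blueberry, 11 lime, 10 cinnamon — 3 + 4 + 6 + 14 + 5 + 11 + 11 + 10 = 64 jellybeans.
One more jellybean must push some flavor to its target, so 64 + 1 = 65.

65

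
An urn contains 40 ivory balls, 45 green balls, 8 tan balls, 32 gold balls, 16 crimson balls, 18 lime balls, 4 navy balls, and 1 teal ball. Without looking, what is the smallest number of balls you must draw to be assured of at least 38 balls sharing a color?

In the worst case we take at most 37 of each color, but all 8 tan, all 32 gold, all 16 crimson, all 18 lime, all 4 navy, and all 1 teal (fewer than 37), giving 37 + 37 + 8 + 32 + 16 + 18 + 4 + 1 = 153.
One more ball then forces some color to 38, so 153 + 1 = 154.

154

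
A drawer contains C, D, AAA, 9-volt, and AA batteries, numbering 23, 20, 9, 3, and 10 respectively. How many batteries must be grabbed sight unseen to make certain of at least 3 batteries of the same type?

11

The worst case takes 2 batteries of each type without reaching 3 of any: 5 × 2 = 10.
The next battery must bring some type to 3, so 10 + 1 = 11.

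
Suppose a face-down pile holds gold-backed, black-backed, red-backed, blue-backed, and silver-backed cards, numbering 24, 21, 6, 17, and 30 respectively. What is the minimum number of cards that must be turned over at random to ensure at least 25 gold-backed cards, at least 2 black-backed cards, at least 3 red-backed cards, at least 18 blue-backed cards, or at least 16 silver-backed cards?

60

The worst case stops just short of every target: 24 gold-backed, 1 black-backed, 2 red-backed, 17 blue-backed, 15 silver-backed — 24 + 1 + 2 + 17 + 15 = 59 cards.
One more card must push some back color to its target, so 59 + 1 = 60.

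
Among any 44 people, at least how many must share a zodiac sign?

If each of the 12 zodiac signs held at most 3, the total would be at most 12 × 3 = 36 < 44, a contradiction.
So at least one holds ⌈44/12⌉ = 4.

4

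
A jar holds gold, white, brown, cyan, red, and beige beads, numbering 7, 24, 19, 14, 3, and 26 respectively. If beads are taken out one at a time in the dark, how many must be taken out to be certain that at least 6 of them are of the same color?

29

In the worst case we take at most 5 of each color, but all 3 red (fewer than 5), giving 5 + 5 + 5 + 5 + 3 + 5 = 28.
One more bead then forces some color to 6, so 28 + 1 = 29.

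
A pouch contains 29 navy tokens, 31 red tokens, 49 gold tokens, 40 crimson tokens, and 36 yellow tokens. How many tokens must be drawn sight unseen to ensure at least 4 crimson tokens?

149

The worst case draws every non-crimson token first: 29 + 31 + 49 + 36 = 145.
The next 4 draws are then forced to be crimson, giving 145 + 4 = 149.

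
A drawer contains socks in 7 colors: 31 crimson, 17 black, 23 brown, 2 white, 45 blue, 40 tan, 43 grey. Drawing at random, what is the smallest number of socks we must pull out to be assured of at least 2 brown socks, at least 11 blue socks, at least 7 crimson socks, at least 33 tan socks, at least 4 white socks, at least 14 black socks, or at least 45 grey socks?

The worst case stops just short of every target: 6 crimson, 13 black, 1 brown, all 2 white, 10 blue, 32 tan, all 43 grey — 6 + 13 + 1 + 2 + 10 + 32 + 43 = 107 socks.
One more sock must push some color to its target, so 107 + 1 = 108.

108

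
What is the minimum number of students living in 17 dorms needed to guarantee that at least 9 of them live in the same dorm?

There are 17 dorms acting as pigeonholes.
With 17 × 8 = 136 students we could place exactly 8 in each, with no class reaching 9.
One more forces some class to hold 9, so 136 + 1 = 137.

137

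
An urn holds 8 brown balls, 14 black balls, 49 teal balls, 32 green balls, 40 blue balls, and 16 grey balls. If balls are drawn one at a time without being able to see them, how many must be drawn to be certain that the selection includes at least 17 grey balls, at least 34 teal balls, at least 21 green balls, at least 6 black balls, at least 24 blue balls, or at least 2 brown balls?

99

Each of the 6 colors has its own threshold; avoid all of them simultaneously.
The worst case stops just short of every target: 1 brown, 5 black, 33 teal, 20 green, 23 blue, 16 grey — 1 + 5 + 33 + 20 + 23 + 16 = 98 balls.
One more ball must push some color to its target, so 98 + 1 = 99.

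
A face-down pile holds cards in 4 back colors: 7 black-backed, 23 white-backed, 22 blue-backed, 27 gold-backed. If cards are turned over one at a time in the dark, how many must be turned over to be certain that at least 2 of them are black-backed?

To avoid black-backed cards as long as possible, exhaust the other 3 back colors first.
The worst case draws every non-black-backed card first: 23 + 22 + 27 = 72.
The next 2 draws are then forced to be black-backed, giving 72 + 2 = 74.

74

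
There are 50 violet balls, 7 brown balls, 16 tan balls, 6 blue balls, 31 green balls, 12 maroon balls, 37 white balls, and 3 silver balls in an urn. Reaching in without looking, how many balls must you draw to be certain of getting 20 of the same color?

In the worst case we take at most 19 of each color, but all 7 brown, all 16 tan, all 6 blue, all 12 maroon, and all 3 silver (fewer than 19), giving 19 + 7 + 16 + 6 + 19 + 12 + 19 + 3 = 101.
One more ball then forces some color to 20, so 101 + 1 = 102.

102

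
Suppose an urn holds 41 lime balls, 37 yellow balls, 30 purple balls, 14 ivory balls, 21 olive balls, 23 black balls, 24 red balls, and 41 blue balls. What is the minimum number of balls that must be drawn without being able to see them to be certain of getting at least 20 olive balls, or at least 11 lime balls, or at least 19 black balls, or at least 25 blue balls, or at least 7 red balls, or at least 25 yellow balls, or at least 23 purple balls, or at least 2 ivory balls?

125

The worst case stops just short of every target: 10 lime, 24 yellow, 22 purple, 1 ivory, 19 olive, 18 black, 6 red, 24 blue — 10 + 24 + 22 + 1 + 19 + 18 + 6 + 24 = 124 balls.
One more ball must push some color to its target, so 124 + 1 = 125.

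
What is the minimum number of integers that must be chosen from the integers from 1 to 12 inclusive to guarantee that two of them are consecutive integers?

Partition {1, …, 12} into 6 pairs: {1,2}, {3,4}, …, {11,12}.
Choosing 6 integers — say the 6 even numbers 2, 4, …, 12 — takes one from each pair and avoids the property.
Choosing 7 forces two into the same pair by pigeonhole, and those are consecutive. So 7.

7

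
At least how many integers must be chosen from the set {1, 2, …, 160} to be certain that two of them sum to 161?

81

Partition {1, …, 160} into 80 pairs: {1,160}, {2,159}, …, {80,81}.
Choosing 80 integers — say the integers 1 through 80 — takes one from each pair and avoids the property.
Choosing 81 forces two into the same pair by pigeonhole, and those sum to 161. So 81.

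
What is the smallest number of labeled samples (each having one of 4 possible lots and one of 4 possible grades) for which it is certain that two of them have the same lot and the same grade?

17

There are 4 × 4 = 16 (lot, grade) combinations acting as pigeonholes.
With 16 labeled samples we could place one in each, avoiding any repeat.
One more forces some (lot, grade) pair to hold 2, so 16 + 1 = 17.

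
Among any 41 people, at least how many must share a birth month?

The 41 people fall into 12 months of the year.
If each of the 12 months of the year held at most 3, the total would be at most 12 × 3 = 36 < 41, a contradiction.
So at least one holds ⌈41/12⌉ = 4.

4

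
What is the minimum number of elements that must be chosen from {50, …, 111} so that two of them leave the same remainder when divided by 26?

Group the integers by remainder mod 26; there are 26 residue classes, each nonempty in this range.
Choosing one from each class (26 integers) avoids any shared remainder.
One more choice must repeat a class, so two differ by a multiple of 26. Hence 26 + 1 = 27.

27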